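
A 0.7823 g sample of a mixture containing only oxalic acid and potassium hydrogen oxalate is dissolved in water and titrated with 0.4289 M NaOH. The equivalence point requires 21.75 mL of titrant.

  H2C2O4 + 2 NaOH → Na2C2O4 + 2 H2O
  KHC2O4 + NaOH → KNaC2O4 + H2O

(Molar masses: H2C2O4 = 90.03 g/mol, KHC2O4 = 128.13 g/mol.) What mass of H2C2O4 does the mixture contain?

n(NaOH) = 0.02175 × 0.4289 = 9.329 × 10^-3 mol
Let x = n(H2C2O4), y = n(KHC2O4).
Titrant: 2x + 1y = 9.329 × 10^-3;  mass: 90.03x + 128.13y = 0.7823
Solving, x = 2.484 × 10^-3 mol, y = 4.360 × 10^-3 mol
mass of H2C2O4 = 2.484 × 10^-3 × 90.03 = 0.2237 g

0.2237 g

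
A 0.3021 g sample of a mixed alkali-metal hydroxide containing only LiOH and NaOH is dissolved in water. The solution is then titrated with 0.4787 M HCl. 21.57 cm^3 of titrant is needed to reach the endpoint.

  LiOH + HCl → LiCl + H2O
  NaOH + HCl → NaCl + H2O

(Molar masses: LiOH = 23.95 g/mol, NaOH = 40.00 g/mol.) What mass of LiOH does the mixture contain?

n(HCl) = 0.02157 × 0.4787 = 0.01033 mol
Let x = n(LiOH), y = n(NaOH).
Titrant: 1x + 1y = 0.01033;  mass: 23.95x + 40.00y = 0.3021
Solving, x = 6.911 × 10^-3 mol, y = 3.415 × 10^-3 mol
mass of LiOH = 6.911 × 10^-3 × 23.95 = 0.1655 g

0.1655 g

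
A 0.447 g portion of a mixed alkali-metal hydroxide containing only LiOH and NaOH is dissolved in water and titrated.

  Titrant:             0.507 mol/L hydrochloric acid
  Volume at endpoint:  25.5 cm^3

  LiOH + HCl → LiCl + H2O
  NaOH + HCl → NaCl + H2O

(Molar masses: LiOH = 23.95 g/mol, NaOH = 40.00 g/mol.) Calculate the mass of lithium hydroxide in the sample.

n(HCl) = 0.0255 × 0.507 = 0.0129 mol
Let x = n(LiOH), y = n(NaOH).
Titrant: 1x + 1y = 0.0129;  mass: 23.95x + 40.00y = 0.447
Solving, x = 4.37 × 10^-3 mol, y = 8.56 × 10^-3 mol
mass of LiOH = 4.37 × 10^-3 × 23.95 = 0.105 g

0.105 g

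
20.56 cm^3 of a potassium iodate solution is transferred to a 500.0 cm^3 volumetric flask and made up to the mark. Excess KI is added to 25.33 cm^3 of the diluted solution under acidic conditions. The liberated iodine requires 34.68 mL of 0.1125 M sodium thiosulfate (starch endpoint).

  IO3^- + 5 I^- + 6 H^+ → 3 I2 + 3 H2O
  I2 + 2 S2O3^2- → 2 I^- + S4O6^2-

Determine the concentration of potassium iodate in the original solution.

n(S2O3^2-) = 0.03468 × 0.1125 = 3.901 × 10^-3 mol
n(I2) = n(S2O3^2-)/2 = 1.951 × 10^-3 mol
From the 1:3 ratio, n(IO3^-) in the aliquot = 1/3 × 1.951 × 10^-3 = 6.502 × 10^-4 mol
[IO3^-]_dilute = 6.502 × 10^-4 / 0.02533 = 0.02567 mol/L
[IO3^-]_original = 0.02567 × 500.0/20.56 = 0.6243 mol/L

0.6243 M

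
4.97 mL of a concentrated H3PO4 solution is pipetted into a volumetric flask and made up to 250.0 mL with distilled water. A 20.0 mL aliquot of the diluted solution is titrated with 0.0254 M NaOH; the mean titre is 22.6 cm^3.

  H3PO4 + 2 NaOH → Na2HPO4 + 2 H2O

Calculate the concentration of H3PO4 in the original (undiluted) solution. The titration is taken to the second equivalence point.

0.722 M

n(NaOH) = 0.0226 × 0.0254 = 5.74 × 10^-4 mol
From the 1:2 ratio, n(H3PO4) in the aliquot = 1/2 × 5.74 × 10^-4 = 2.87 × 10^-4 mol
[H3PO4]_dilute = 2.87 × 10^-4 / 0.0200 = 0.0144 mol/L
Dilution factor = 250.0 / 4.97 = 50.30
[H3PO4]_stock = 0.0144 × 50.30 = 0.722 mol/L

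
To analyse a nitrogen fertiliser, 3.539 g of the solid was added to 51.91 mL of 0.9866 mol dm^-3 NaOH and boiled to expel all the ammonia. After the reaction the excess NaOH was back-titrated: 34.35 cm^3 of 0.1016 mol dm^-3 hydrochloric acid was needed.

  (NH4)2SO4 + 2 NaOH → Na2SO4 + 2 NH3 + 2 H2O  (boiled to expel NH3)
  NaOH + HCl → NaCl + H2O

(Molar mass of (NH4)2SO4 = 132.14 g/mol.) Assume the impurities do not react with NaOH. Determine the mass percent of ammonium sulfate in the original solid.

n(NaOH) added = 0.05191 × 0.9866 = 0.05121 mol
n(HCl) used in back-titration = 0.03435 × 0.1016 = 3.490 × 10^-3 mol
n(NaOH) left over = 3.490 × 10^-3 mol (1:1 ratio)
n(NaOH) consumed by analyte = 0.05121 − 3.490 × 10^-3 = 0.04772 mol
From the 1:2 ratio, n((NH4)2SO4) = 1/2 × 0.04772 = 0.02386 mol
mass of (NH4)2SO4 = 0.02386 × 132.14 = 3.153 g
% (NH4)2SO4 = 3.153 / 3.539 × 100 = 89.10 %

89.10 %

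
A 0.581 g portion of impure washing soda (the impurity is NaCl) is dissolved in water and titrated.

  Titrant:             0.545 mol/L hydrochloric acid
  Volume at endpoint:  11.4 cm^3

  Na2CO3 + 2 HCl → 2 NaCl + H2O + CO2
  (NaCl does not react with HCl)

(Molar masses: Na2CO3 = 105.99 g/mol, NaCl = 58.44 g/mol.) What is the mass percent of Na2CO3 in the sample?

n(HCl) = 0.0114 × 0.545 = 6.21 × 10^-3 mol
Let x = n(Na2CO3), y = n(NaCl).
Titrant: 2x = 6.21 × 10^-3;  mass: 105.99x + 58.44y = 0.581
Solving, x = 3.11 × 10^-3 mol, y = 4.31 × 10^-3 mol
mass of Na2CO3 = 3.11 × 10^-3 × 105.99 = 0.329 g
% Na2CO3 = 0.329 / 0.581 × 100 = 56.7 %

56.7 %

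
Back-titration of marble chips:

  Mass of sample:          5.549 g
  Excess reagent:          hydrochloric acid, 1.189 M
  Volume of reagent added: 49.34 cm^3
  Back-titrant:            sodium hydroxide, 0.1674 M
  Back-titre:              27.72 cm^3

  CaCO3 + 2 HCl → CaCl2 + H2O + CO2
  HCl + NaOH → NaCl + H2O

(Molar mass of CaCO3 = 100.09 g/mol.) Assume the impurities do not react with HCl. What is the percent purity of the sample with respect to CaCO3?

n(HCl) added = 0.04934 × 1.189 = 0.05867 mol
n(NaOH) used in back-titration = 0.02772 × 0.1674 = 4.640 × 10^-3 mol
n(HCl) left over = 4.640 × 10^-3 mol (1:1 ratio)
n(HCl) consumed by analyte = 0.05867 − 4.640 × 10^-3 = 0.05402 mol
From the 1:2 ratio, n(CaCO3) = 1/2 × 0.05402 = 0.02701 mol
mass of CaCO3 = 0.02701 × 100.09 = 2.704 g
% CaCO3 = 2.704 / 5.549 × 100 = 48.72 %

48.72 %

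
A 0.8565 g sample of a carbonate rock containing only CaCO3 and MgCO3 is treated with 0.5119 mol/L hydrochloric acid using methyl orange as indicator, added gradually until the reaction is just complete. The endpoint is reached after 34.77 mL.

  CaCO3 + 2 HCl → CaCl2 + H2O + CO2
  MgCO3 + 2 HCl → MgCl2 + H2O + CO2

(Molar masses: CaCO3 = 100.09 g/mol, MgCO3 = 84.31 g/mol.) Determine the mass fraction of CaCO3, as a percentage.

n(HCl) = 0.03477 × 0.5119 = 0.01780 mol
Let x = n(CaCO3), y = n(MgCO3).
Titrant: 2x + 2y = 0.01780;  mass: 100.09x + 84.31y = 0.8565
Solving, x = 6.730 × 10^-3 mol, y = 2.170 × 10^-3 mol
mass of CaCO3 = 6.730 × 10^-3 × 100.09 = 0.6736 g
% CaCO3 = 0.6736 / 0.8565 × 100 = 78.64 %

78.64 %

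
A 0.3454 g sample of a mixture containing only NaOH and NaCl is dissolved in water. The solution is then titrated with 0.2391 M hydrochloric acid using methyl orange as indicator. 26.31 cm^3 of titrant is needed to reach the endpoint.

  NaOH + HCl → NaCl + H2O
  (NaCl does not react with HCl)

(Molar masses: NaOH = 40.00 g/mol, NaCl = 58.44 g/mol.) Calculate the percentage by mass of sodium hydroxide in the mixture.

72.85 %

n(HCl) = 0.02631 × 0.2391 = 6.291 × 10^-3 mol
Let x = n(NaOH), y = n(NaCl).
Titrant: 1x = 6.291 × 10^-3;  mass: 40.00x + 58.44y = 0.3454
Solving, x = 6.291 × 10^-3 mol, y = 1.605 × 10^-3 mol
mass of NaOH = 6.291 × 10^-3 × 40.00 = 0.2516 g
% NaOH = 0.2516 / 0.3454 × 100 = 72.85 %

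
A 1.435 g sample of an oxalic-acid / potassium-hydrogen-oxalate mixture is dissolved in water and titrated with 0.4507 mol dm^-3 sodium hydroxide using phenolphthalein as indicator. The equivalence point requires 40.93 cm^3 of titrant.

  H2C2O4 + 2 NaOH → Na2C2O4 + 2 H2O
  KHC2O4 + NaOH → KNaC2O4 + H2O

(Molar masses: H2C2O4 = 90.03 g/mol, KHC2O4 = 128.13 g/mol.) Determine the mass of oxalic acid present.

n(NaOH) = 0.04093 × 0.4507 = 0.01845 mol
Let x = n(H2C2O4), y = n(KHC2O4).
Titrant: 2x + 1y = 0.01845;  mass: 90.03x + 128.13y = 1.435
Solving, x = 5.586 × 10^-3 mol, y = 7.274 × 10^-3 mol
mass of H2C2O4 = 5.586 × 10^-3 × 90.03 = 0.5029 g

0.5029 g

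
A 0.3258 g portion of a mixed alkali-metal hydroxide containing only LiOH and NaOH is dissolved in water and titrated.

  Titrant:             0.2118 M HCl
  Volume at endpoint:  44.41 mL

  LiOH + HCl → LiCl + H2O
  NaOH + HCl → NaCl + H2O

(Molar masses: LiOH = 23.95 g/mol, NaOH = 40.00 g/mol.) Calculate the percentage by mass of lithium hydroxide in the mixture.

23.10 %

n(HCl) = 0.04441 × 0.2118 = 9.406 × 10^-3 mol
Let x = n(LiOH), y = n(NaOH).
Titrant: 1x + 1y = 9.406 × 10^-3;  mass: 23.95x + 40.00y = 0.3258
Solving, x = 3.143 × 10^-3 mol, y = 6.263 × 10^-3 mol
mass of LiOH = 3.143 × 10^-3 × 23.95 = 0.07527 g
% LiOH = 0.07527 / 0.3258 × 100 = 23.10 %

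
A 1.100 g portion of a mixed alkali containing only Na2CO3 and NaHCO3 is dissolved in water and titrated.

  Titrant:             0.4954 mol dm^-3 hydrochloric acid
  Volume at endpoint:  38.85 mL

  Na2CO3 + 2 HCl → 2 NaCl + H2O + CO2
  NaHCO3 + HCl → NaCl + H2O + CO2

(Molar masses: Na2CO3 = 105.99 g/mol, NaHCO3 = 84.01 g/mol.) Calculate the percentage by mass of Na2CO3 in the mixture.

n(HCl) = 0.03885 × 0.4954 = 0.01925 mol
Let x = n(Na2CO3), y = n(NaHCO3).
Titrant: 2x + 1y = 0.01925;  mass: 105.99x + 84.01y = 1.100
Solving, x = 8.333 × 10^-3 mol, y = 2.581 × 10^-3 mol
mass of Na2CO3 = 8.333 × 10^-3 × 105.99 = 0.8832 g
% Na2CO3 = 0.8832 / 1.100 × 100 = 80.29 %

80.29 %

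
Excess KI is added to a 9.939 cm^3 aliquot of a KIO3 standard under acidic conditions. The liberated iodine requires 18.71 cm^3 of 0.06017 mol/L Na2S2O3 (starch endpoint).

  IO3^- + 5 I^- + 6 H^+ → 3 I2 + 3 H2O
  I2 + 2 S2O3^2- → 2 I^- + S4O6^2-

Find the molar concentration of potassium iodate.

0.01888 mol/L

n(S2O3^2-) = 0.01871 × 0.06017 = 1.126 × 10^-3 mol
n(I2) = n(S2O3^2-)/2 = 5.629 × 10^-4 mol
From the 1:3 ratio, n(IO3^-) in the aliquot = 1/3 × 5.629 × 10^-4 = 1.876 × 10^-4 mol
[IO3^-] = 1.876 × 10^-4 / 0.009939 = 0.01888 mol/L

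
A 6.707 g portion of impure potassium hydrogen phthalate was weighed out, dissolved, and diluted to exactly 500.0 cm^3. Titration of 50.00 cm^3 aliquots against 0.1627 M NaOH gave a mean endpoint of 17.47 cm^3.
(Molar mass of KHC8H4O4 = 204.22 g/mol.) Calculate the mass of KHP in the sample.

5.805 g

KHC8H4O4 + NaOH → KNaC8H4O4 + H2O
n(NaOH) per titration = 0.01747 × 0.1627 = 2.842 × 10^-3 mol
n(KHC8H4O4) in each aliquot = 2.842 × 10^-3 mol (1:1 ratio)
n(KHC8H4O4) in the whole flask = 2.842 × 10^-3 × 500.0/50.00 = 0.02842 mol
mass of KHC8H4O4 = 0.02842 × 204.22 = 5.805 g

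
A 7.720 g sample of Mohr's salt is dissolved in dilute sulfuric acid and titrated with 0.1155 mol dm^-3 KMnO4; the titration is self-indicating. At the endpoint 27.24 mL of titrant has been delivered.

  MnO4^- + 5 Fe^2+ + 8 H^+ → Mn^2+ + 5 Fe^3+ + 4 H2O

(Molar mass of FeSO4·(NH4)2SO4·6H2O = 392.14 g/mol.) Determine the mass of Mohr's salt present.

n(KMnO4) = 0.02724 L × 0.1155 mol/L = 3.146 × 10^-3 mol
From the 5:1 ratio, n(FeSO4·(NH4)2SO4·6H2O) = 5/1 × 3.146 × 10^-3 = 0.01573 mol
mass of FeSO4·(NH4)2SO4·6H2O = 0.01573 × 392.14 g/mol = 6.169 g

6.169 g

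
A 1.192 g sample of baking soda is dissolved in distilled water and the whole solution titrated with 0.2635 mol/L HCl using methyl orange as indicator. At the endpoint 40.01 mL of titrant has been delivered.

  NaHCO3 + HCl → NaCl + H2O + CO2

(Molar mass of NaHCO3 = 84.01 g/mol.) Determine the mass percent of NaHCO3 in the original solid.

74.30 %

n(HCl) = 0.04001 L × 0.2635 mol/L = 0.01054 mol
n(NaHCO3) = 0.01054 mol (1:1 ratio)
mass of NaHCO3 = 0.01054 × 84.01 g/mol = 0.8857 g
% NaHCO3 = 0.8857 / 1.192 × 100 = 74.30 %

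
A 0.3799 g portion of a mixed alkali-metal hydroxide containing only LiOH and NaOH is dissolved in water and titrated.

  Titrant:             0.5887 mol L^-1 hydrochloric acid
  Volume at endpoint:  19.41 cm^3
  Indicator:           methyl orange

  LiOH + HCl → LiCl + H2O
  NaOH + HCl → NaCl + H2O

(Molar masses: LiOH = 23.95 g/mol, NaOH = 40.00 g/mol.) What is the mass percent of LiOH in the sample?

n(HCl) = 0.01941 × 0.5887 = 0.01143 mol
Let x = n(LiOH), y = n(NaOH).
Titrant: 1x + 1y = 0.01143;  mass: 23.95x + 40.00y = 0.3799
Solving, x = 4.808 × 10^-3 mol, y = 6.619 × 10^-3 mol
mass of LiOH = 4.808 × 10^-3 × 23.95 = 0.1151 g
% LiOH = 0.1151 / 0.3799 × 100 = 30.31 %

30.31 %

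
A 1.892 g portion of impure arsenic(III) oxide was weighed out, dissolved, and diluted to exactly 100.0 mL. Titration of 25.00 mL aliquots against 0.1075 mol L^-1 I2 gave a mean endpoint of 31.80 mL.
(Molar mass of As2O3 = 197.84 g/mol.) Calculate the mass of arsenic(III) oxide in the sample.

1.353 g

As2O3 + 2 I2 + 2 H2O → As2O5 + 4 HI
n(I2) per titration = 0.03180 × 0.1075 = 3.418 × 10^-3 mol
From the 1:2 ratio, n(As2O3) in each aliquot = 1/2 × 3.418 × 10^-3 = 1.709 × 10^-3 mol
n(As2O3) in the whole flask = 1.709 × 10^-3 × 100.0/25.00 = 6.837 × 10^-3 mol
mass of As2O3 = 6.837 × 10^-3 × 197.84 = 1.353 g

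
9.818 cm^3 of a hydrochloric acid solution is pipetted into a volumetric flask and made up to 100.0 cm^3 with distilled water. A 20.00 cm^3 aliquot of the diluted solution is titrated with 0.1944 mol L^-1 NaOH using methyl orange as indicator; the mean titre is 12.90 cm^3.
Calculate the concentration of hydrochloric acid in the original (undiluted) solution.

1.277 mol/L

HCl + NaOH → NaCl + H2O
n(NaOH) = 0.01290 × 0.1944 = 2.508 × 10^-3 mol
n(HCl) in the aliquot = 2.508 × 10^-3 mol (1:1 ratio)
[HCl]_dilute = 2.508 × 10^-3 / 0.02000 = 0.1254 mol/L
Dilution factor = 100.0 / 9.818 = 10.19
[HCl]_stock = 0.1254 × 10.19 = 1.277 mol/L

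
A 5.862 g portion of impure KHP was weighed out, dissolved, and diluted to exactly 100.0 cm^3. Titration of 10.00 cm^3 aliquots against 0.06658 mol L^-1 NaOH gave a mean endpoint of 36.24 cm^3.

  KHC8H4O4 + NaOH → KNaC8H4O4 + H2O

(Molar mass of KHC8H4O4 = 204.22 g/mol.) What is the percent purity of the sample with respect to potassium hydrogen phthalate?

84.06 %

n(NaOH) per titration = 0.03624 × 0.06658 = 2.413 × 10^-3 mol
n(KHC8H4O4) in each aliquot = 2.413 × 10^-3 mol (1:1 ratio)
n(KHC8H4O4) in the whole flask = 2.413 × 10^-3 × 100.0/10.00 = 0.02413 mol
mass of KHC8H4O4 = 0.02413 × 204.22 = 4.928 g
% KHC8H4O4 = 4.928 / 5.862 × 100 = 84.06 %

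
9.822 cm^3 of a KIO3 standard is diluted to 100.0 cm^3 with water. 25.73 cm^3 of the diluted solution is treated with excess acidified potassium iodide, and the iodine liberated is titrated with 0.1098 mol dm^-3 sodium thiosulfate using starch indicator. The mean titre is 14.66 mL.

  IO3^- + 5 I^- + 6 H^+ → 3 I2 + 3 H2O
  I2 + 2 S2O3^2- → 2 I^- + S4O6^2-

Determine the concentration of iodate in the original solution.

n(S2O3^2-) = 0.01466 × 0.1098 = 1.610 × 10^-3 mol
n(I2) = n(S2O3^2-)/2 = 8.048 × 10^-4 mol
From the 1:3 ratio, n(IO3^-) in the aliquot = 1/3 × 8.048 × 10^-4 = 2.683 × 10^-4 mol
[IO3^-]_dilute = 2.683 × 10^-4 / 0.02573 = 0.01043 mol/L
[IO3^-]_original = 0.01043 × 100.0/9.822 = 0.1062 mol/L

0.1062 mol/L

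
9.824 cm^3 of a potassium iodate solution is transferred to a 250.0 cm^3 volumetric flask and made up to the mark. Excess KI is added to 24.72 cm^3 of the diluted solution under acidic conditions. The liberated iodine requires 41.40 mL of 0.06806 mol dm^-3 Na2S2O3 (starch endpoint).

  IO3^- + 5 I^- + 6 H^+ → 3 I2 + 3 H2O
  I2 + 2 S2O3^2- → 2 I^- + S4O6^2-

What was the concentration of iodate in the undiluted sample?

n(S2O3^2-) = 0.04140 × 0.06806 = 2.818 × 10^-3 mol
n(I2) = n(S2O3^2-)/2 = 1.409 × 10^-3 mol
From the 1:3 ratio, n(IO3^-) in the aliquot = 1/3 × 1.409 × 10^-3 = 4.696 × 10^-4 mol
[IO3^-]_dilute = 4.696 × 10^-4 / 0.02472 = 0.01900 mol/L
[IO3^-]_original = 0.01900 × 250.0/9.824 = 0.4834 mol/L

0.4834 mol/L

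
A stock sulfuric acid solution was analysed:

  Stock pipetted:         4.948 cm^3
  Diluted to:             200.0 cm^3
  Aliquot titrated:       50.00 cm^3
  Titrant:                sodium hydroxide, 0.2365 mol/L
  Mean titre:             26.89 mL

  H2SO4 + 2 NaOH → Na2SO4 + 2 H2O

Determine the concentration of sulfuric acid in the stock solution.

2.571 mol/L

n(NaOH) = 0.02689 × 0.2365 = 6.359 × 10^-3 mol
From the 1:2 ratio, n(H2SO4) in the aliquot = 1/2 × 6.359 × 10^-3 = 3.180 × 10^-3 mol
[H2SO4]_dilute = 3.180 × 10^-3 / 0.05000 = 0.06359 mol/L
Dilution factor = 200.0 / 4.948 = 40.42
[H2SO4]_stock = 0.06359 × 40.42 = 2.571 mol/L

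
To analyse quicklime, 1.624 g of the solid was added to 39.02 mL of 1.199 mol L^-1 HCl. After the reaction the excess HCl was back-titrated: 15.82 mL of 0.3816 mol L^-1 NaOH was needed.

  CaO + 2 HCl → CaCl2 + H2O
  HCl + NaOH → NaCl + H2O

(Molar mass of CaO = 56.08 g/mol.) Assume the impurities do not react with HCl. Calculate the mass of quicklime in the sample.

n(HCl) added = 0.03902 × 1.199 = 0.04678 mol
n(NaOH) used in back-titration = 0.01582 × 0.3816 = 6.037 × 10^-3 mol
n(HCl) left over = 6.037 × 10^-3 mol (1:1 ratio)
n(HCl) consumed by analyte = 0.04678 − 6.037 × 10^-3 = 0.04075 mol
From the 1:2 ratio, n(CaO) = 1/2 × 0.04075 = 0.02037 mol
mass of CaO = 0.02037 × 56.08 = 1.143 g

1.143 g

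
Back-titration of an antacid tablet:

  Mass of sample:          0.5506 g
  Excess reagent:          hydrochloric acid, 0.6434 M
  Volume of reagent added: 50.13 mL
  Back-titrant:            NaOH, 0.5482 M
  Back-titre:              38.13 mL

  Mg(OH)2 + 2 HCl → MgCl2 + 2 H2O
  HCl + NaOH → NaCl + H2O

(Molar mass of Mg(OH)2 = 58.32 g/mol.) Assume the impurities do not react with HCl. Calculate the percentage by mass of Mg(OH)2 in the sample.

60.11 %

n(HCl) added = 0.05013 × 0.6434 = 0.03225 mol
n(NaOH) used in back-titration = 0.03813 × 0.5482 = 0.02090 mol
n(HCl) left over = 0.02090 mol (1:1 ratio)
n(HCl) consumed by analyte = 0.03225 − 0.02090 = 0.01135 mol
From the 1:2 ratio, n(Mg(OH)2) = 1/2 × 0.01135 = 5.675 × 10^-3 mol
mass of Mg(OH)2 = 5.675 × 10^-3 × 58.32 = 0.3310 g
% Mg(OH)2 = 0.3310 / 0.5506 × 100 = 60.11 %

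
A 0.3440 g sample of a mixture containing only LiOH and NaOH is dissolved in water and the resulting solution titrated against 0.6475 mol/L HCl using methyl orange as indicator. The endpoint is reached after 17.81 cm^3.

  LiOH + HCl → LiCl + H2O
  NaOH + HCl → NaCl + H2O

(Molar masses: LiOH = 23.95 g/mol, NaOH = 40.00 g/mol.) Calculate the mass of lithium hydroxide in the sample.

0.1750 g

n(HCl) = 0.01781 × 0.6475 = 0.01153 mol
Let x = n(LiOH), y = n(NaOH).
Titrant: 1x + 1y = 0.01153;  mass: 23.95x + 40.00y = 0.3440
Solving, x = 7.307 × 10^-3 mol, y = 4.225 × 10^-3 mol
mass of LiOH = 7.307 × 10^-3 × 23.95 = 0.1750 g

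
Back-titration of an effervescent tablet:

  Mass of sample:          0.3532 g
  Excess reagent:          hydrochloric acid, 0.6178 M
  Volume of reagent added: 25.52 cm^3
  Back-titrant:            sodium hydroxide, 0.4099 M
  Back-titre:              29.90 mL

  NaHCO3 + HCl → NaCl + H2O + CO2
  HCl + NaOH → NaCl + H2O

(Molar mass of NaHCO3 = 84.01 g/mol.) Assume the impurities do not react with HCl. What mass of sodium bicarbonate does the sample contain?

0.2949 g

n(HCl) added = 0.02552 × 0.6178 = 0.01577 mol
n(NaOH) used in back-titration = 0.02990 × 0.4099 = 0.01226 mol
n(HCl) left over = 0.01226 mol (1:1 ratio)
n(HCl) consumed by analyte = 0.01577 − 0.01226 = 3.510 × 10^-3 mol
n(NaHCO3) = 3.510 × 10^-3 mol (1:1 ratio)
mass of NaHCO3 = 3.510 × 10^-3 × 84.01 = 0.2949 g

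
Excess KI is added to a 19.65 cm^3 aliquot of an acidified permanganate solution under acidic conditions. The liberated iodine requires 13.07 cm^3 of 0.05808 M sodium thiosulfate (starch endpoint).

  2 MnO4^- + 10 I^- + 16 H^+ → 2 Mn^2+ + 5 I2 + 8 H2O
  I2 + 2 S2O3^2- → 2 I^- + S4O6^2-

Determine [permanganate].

0.007726 M

n(S2O3^2-) = 0.01307 × 0.05808 = 7.591 × 10^-4 mol
n(I2) = n(S2O3^2-)/2 = 3.796 × 10^-4 mol
From the 2:5 ratio, n(MnO4^-) in the aliquot = 2/5 × 3.796 × 10^-4 = 1.518 × 10^-4 mol
[MnO4^-] = 1.518 × 10^-4 / 0.01965 = 0.007726 mol/L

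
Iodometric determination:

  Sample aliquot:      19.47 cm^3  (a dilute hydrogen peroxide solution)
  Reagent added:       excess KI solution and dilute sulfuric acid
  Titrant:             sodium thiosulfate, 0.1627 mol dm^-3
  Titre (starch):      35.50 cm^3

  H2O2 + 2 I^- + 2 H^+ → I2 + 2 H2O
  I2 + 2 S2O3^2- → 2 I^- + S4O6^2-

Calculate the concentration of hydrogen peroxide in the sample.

n(S2O3^2-) = 0.03550 × 0.1627 = 5.776 × 10^-3 mol
n(I2) = n(S2O3^2-)/2 = 2.888 × 10^-3 mol
n(H2O2) in the aliquot = 2.888 × 10^-3 mol (1:1 ratio)
[H2O2] = 2.888 × 10^-3 / 0.01947 = 0.1483 mol/L

0.1483 mol/L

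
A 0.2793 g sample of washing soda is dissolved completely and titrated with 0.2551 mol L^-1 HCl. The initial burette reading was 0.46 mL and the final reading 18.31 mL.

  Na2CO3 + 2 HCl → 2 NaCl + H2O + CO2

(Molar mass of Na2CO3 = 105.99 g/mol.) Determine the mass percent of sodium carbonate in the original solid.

n(HCl) = 0.01785 L × 0.2551 mol/L = 4.554 × 10^-3 mol
From the 1:2 ratio, n(Na2CO3) = 1/2 × 4.554 × 10^-3 = 2.277 × 10^-3 mol
mass of Na2CO3 = 2.277 × 10^-3 × 105.99 g/mol = 0.2413 g
% Na2CO3 = 0.2413 / 0.2793 × 100 = 86.40 %

86.40 %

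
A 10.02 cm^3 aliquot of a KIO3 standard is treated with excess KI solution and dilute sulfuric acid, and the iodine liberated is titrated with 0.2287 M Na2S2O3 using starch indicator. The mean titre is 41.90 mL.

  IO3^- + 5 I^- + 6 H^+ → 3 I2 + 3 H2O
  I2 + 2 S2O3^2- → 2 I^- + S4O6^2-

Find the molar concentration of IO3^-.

n(S2O3^2-) = 0.04190 × 0.2287 = 9.583 × 10^-3 mol
n(I2) = n(S2O3^2-)/2 = 4.791 × 10^-3 mol
From the 1:3 ratio, n(IO3^-) in the aliquot = 1/3 × 4.791 × 10^-3 = 1.597 × 10^-3 mol
[IO3^-] = 1.597 × 10^-3 / 0.01002 = 0.1594 mol/L

0.1594 M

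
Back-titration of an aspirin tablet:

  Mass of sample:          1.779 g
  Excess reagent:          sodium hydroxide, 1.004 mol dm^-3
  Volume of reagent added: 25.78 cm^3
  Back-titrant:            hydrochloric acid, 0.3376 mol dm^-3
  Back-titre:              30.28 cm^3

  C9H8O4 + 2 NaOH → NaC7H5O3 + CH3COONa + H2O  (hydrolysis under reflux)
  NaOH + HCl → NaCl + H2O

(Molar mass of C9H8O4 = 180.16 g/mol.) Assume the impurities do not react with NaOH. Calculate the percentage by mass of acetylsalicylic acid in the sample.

79.30 %

n(NaOH) added = 0.02578 × 1.004 = 0.02588 mol
n(HCl) used in back-titration = 0.03028 × 0.3376 = 0.01022 mol
n(NaOH) left over = 0.01022 mol (1:1 ratio)
n(NaOH) consumed by analyte = 0.02588 − 0.01022 = 0.01566 mol
From the 1:2 ratio, n(C9H8O4) = 1/2 × 0.01566 = 7.830 × 10^-3 mol
mass of C9H8O4 = 7.830 × 10^-3 × 180.16 = 1.411 g
% C9H8O4 = 1.411 / 1.779 × 100 = 79.30 %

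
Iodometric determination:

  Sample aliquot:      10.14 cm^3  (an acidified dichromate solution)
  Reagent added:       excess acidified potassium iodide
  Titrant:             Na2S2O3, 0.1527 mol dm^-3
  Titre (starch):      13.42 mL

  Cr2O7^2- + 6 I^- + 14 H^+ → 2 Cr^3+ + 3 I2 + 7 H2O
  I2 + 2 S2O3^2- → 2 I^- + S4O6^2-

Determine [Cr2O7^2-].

n(S2O3^2-) = 0.01342 × 0.1527 = 2.049 × 10^-3 mol
n(I2) = n(S2O3^2-)/2 = 1.025 × 10^-3 mol
From the 1:3 ratio, n(Cr2O7^2-) in the aliquot = 1/3 × 1.025 × 10^-3 = 3.415 × 10^-4 mol
[Cr2O7^2-] = 3.415 × 10^-4 / 0.01014 = 0.03368 mol/L

0.03368 mol/L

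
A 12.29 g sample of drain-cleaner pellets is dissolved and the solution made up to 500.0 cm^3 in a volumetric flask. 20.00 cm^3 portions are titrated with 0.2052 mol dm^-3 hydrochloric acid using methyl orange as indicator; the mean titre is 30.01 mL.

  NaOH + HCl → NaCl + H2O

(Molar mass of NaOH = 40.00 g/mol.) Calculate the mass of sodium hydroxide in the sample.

6.158 g

n(HCl) per titration = 0.03001 × 0.2052 = 6.158 × 10^-3 mol
n(NaOH) in each aliquot = 6.158 × 10^-3 mol (1:1 ratio)
n(NaOH) in the whole flask = 6.158 × 10^-3 × 500.0/20.00 = 0.1540 mol
mass of NaOH = 0.1540 × 40.00 = 6.158 g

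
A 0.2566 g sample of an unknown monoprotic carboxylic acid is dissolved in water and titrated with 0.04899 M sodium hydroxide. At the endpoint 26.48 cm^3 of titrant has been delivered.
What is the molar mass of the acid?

197.8 g/mol

n(NaOH) = 0.02648 L × 0.04899 mol/L = 1.297 × 10^-3 mol
n(HA) = 1.297 × 10^-3 mol (1:1 ratio)
M = m / n = 0.2566 g / 1.297 × 10^-3 mol = 197.8 g/mol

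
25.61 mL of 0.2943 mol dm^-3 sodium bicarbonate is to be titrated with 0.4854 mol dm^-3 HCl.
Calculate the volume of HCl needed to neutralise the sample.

15.53 mL

NaHCO3 + HCl → NaCl + H2O + CO2
n(NaHCO3) = 0.02561 L × 0.2943 mol/L = 7.537 × 10^-3 mol
n(HCl) = 7.537 × 10^-3 mol (1:1 stoichiometry)
V(HCl) = 7.537 × 10^-3 mol / 0.4854 mol/L = 0.01553 L = 15.53 mL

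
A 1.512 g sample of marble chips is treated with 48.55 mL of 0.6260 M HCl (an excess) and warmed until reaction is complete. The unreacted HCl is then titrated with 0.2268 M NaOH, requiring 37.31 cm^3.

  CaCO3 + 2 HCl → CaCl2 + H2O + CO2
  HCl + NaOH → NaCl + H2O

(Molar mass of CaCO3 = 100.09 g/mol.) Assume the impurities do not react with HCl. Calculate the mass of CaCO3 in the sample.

n(HCl) added = 0.04855 × 0.6260 = 0.03039 mol
n(NaOH) used in back-titration = 0.03731 × 0.2268 = 8.462 × 10^-3 mol
n(HCl) left over = 8.462 × 10^-3 mol (1:1 ratio)
n(HCl) consumed by analyte = 0.03039 − 8.462 × 10^-3 = 0.02193 mol
From the 1:2 ratio, n(CaCO3) = 1/2 × 0.02193 = 0.01097 mol
mass of CaCO3 = 0.01097 × 100.09 = 1.098 g

1.098 g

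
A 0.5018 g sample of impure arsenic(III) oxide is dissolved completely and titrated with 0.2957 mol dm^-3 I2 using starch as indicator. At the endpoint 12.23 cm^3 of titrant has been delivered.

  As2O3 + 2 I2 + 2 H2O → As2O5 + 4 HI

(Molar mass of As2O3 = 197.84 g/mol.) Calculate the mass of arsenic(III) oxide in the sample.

n(I2) = 0.01223 L × 0.2957 mol/L = 3.616 × 10^-3 mol
From the 1:2 ratio, n(As2O3) = 1/2 × 3.616 × 10^-3 = 1.808 × 10^-3 mol
mass of As2O3 = 1.808 × 10^-3 × 197.84 g/mol = 0.3577 g

0.3577 g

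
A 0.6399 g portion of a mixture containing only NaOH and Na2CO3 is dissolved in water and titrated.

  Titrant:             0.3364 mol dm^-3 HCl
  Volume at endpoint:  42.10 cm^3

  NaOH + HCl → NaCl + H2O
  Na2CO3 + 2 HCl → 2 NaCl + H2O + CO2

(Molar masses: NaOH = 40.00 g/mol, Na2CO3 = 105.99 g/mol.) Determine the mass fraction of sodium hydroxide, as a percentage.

53.22 %

n(HCl) = 0.04210 × 0.3364 = 0.01416 mol
Let x = n(NaOH), y = n(Na2CO3).
Titrant: 1x + 2y = 0.01416;  mass: 40.00x + 105.99y = 0.6399
Solving, x = 8.514 × 10^-3 mol, y = 2.824 × 10^-3 mol
mass of NaOH = 8.514 × 10^-3 × 40.00 = 0.3406 g
% NaOH = 0.3406 / 0.6399 × 100 = 53.22 %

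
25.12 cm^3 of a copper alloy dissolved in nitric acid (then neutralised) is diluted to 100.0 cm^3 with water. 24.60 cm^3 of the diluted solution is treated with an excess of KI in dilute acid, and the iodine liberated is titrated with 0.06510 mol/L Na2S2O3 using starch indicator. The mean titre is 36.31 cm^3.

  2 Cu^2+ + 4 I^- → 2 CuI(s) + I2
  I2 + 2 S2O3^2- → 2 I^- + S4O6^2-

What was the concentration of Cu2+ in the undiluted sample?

n(S2O3^2-) = 0.03631 × 0.06510 = 2.364 × 10^-3 mol
n(I2) = n(S2O3^2-)/2 = 1.182 × 10^-3 mol
From the 2:1 ratio, n(Cu2+) in the aliquot = 2/1 × 1.182 × 10^-3 = 2.364 × 10^-3 mol
[Cu2+]_dilute = 2.364 × 10^-3 / 0.02460 = 0.09609 mol/L
[Cu2+]_original = 0.09609 × 100.0/25.12 = 0.3825 mol/L

0.3825 mol/L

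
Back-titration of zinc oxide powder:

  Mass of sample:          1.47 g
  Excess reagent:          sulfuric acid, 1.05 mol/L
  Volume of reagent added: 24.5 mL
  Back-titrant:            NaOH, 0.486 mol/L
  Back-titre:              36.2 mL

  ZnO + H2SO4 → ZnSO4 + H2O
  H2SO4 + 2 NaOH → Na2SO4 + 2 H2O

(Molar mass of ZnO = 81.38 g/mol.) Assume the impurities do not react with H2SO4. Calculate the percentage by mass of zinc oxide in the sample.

n(H2SO4) added = 0.0245 × 1.05 = 0.0257 mol
n(NaOH) used in back-titration = 0.0362 × 0.486 = 0.0176 mol
From the 1:2 ratio, n(H2SO4) left over = 1/2 × 0.0176 = 8.80 × 10^-3 mol
n(H2SO4) consumed by analyte = 0.0257 − 8.80 × 10^-3 = 0.0169 mol
n(ZnO) = 0.0169 mol (1:1 ratio)
mass of ZnO = 0.0169 × 81.38 = 1.38 g
% ZnO = 1.38 / 1.47 × 100 = 93.7 %

93.7 %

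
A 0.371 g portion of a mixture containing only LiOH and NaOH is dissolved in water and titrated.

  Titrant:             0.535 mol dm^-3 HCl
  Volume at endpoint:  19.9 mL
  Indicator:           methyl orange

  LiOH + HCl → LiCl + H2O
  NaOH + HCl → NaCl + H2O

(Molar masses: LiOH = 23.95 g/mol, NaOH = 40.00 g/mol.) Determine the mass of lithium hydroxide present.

n(HCl) = 0.0199 × 0.535 = 0.0106 mol
Let x = n(LiOH), y = n(NaOH).
Titrant: 1x + 1y = 0.0106;  mass: 23.95x + 40.00y = 0.371
Solving, x = 3.42 × 10^-3 mol, y = 7.23 × 10^-3 mol
mass of LiOH = 3.42 × 10^-3 × 23.95 = 0.0819 g

0.0819 g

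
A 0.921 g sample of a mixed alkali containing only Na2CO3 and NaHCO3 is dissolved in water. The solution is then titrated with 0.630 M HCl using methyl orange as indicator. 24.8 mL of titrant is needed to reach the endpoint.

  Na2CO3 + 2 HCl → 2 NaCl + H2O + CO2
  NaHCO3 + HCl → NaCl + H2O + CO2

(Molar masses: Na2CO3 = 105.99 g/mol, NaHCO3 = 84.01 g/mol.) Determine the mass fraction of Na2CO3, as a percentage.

n(HCl) = 0.0248 × 0.630 = 0.0156 mol
Let x = n(Na2CO3), y = n(NaHCO3).
Titrant: 2x + 1y = 0.0156;  mass: 105.99x + 84.01y = 0.921
Solving, x = 6.31 × 10^-3 mol, y = 3.00 × 10^-3 mol
mass of Na2CO3 = 6.31 × 10^-3 × 105.99 = 0.669 g
% Na2CO3 = 0.669 / 0.921 × 100 = 72.6 %

72.6 %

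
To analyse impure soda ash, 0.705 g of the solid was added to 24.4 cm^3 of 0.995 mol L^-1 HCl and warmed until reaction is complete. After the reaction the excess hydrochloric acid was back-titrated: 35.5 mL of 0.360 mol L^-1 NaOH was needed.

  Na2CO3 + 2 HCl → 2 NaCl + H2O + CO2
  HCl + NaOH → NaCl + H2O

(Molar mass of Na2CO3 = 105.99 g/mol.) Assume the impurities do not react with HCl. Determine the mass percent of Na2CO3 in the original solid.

86.4 %

n(HCl) added = 0.0244 × 0.995 = 0.0243 mol
n(NaOH) used in back-titration = 0.0355 × 0.360 = 0.0128 mol
n(HCl) left over = 0.0128 mol (1:1 ratio)
n(HCl) consumed by analyte = 0.0243 − 0.0128 = 0.0115 mol
From the 1:2 ratio, n(Na2CO3) = 1/2 × 0.0115 = 5.75 × 10^-3 mol
mass of Na2CO3 = 5.75 × 10^-3 × 105.99 = 0.609 g
% Na2CO3 = 0.609 / 0.705 × 100 = 86.4 %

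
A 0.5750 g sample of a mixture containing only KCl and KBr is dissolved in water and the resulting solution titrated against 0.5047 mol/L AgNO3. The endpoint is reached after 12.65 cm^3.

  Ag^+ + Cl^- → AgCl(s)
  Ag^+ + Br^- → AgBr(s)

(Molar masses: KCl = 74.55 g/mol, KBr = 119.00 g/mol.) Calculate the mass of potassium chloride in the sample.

n(AgNO3) = 0.01265 × 0.5047 = 6.384 × 10^-3 mol
Let x = n(KCl), y = n(KBr).
Titrant: 1x + 1y = 6.384 × 10^-3;  mass: 74.55x + 119.00y = 0.5750
Solving, x = 4.156 × 10^-3 mol, y = 2.228 × 10^-3 mol
mass of KCl = 4.156 × 10^-3 × 74.55 = 0.3099 g

0.3099 g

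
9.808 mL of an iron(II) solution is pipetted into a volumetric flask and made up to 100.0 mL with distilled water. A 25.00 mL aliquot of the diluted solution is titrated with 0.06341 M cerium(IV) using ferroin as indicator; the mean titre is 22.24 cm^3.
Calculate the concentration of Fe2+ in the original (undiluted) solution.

Ce^4+ + Fe^2+ → Ce^3+ + Fe^3+
n(Ce4+) = 0.02224 × 0.06341 = 1.410 × 10^-3 mol
n(Fe2+) in the aliquot = 1.410 × 10^-3 mol (1:1 ratio)
[Fe2+]_dilute = 1.410 × 10^-3 / 0.02500 = 0.05641 mol/L
Dilution factor = 100.0 / 9.808 = 10.20
[Fe2+]_stock = 0.05641 × 10.20 = 0.5751 mol/L

0.5751 M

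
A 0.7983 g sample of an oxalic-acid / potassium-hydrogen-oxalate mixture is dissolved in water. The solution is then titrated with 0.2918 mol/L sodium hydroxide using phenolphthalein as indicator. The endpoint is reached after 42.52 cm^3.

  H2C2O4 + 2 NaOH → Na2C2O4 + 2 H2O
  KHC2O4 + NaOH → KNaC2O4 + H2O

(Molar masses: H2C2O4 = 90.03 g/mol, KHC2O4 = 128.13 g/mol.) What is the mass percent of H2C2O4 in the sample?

53.70 %

n(NaOH) = 0.04252 × 0.2918 = 0.01241 mol
Let x = n(H2C2O4), y = n(KHC2O4).
Titrant: 2x + 1y = 0.01241;  mass: 90.03x + 128.13y = 0.7983
Solving, x = 4.761 × 10^-3 mol, y = 2.885 × 10^-3 mol
mass of H2C2O4 = 4.761 × 10^-3 × 90.03 = 0.4286 g
% H2C2O4 = 0.4286 / 0.7983 × 100 = 53.70 %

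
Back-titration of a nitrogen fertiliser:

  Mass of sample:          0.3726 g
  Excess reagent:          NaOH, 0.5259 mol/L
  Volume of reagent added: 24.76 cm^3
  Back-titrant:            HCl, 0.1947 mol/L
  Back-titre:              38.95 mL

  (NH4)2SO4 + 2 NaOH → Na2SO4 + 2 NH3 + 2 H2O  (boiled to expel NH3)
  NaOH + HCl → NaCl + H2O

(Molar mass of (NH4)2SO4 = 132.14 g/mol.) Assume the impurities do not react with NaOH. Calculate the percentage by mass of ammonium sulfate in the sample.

96.42 %

n(NaOH) added = 0.02476 × 0.5259 = 0.01302 mol
n(HCl) used in back-titration = 0.03895 × 0.1947 = 7.584 × 10^-3 mol
n(NaOH) left over = 7.584 × 10^-3 mol (1:1 ratio)
n(NaOH) consumed by analyte = 0.01302 − 7.584 × 10^-3 = 5.438 × 10^-3 mol
From the 1:2 ratio, n((NH4)2SO4) = 1/2 × 5.438 × 10^-3 = 2.719 × 10^-3 mol
mass of (NH4)2SO4 = 2.719 × 10^-3 × 132.14 = 0.3593 g
% (NH4)2SO4 = 0.3593 / 0.3726 × 100 = 96.42 %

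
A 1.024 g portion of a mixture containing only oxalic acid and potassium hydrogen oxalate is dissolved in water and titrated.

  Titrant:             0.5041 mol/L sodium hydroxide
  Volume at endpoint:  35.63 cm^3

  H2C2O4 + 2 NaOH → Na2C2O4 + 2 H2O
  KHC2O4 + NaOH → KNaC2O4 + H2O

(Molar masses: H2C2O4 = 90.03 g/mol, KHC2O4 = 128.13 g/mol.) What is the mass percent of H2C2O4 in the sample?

n(NaOH) = 0.03563 × 0.5041 = 0.01796 mol
Let x = n(H2C2O4), y = n(KHC2O4).
Titrant: 2x + 1y = 0.01796;  mass: 90.03x + 128.13y = 1.024
Solving, x = 7.684 × 10^-3 mol, y = 2.593 × 10^-3 mol
mass of H2C2O4 = 7.684 × 10^-3 × 90.03 = 0.6918 g
% H2C2O4 = 0.6918 / 1.024 × 100 = 67.56 %

67.56 %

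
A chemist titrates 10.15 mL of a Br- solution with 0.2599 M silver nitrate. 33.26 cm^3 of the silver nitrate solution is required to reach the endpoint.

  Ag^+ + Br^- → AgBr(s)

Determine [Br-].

0.8517 M

n(AgNO3) = 0.03326 L × 0.2599 mol/L = 8.644 × 10^-3 mol
n(Br-) = 8.644 × 10^-3 mol (1:1 mole ratio)
[Br-] = 8.644 × 10^-3 mol / 0.01015 L = 0.8517 mol/L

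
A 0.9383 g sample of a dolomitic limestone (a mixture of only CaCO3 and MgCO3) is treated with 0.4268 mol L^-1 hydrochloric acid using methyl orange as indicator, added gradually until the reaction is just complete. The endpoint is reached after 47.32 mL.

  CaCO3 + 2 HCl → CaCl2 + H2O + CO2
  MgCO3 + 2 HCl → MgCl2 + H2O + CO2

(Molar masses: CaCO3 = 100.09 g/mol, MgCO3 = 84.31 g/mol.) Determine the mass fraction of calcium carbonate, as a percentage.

58.76 %

n(HCl) = 0.04732 × 0.4268 = 0.02020 mol
Let x = n(CaCO3), y = n(MgCO3).
Titrant: 2x + 2y = 0.02020;  mass: 100.09x + 84.31y = 0.9383
Solving, x = 5.509 × 10^-3 mol, y = 4.589 × 10^-3 mol
mass of CaCO3 = 5.509 × 10^-3 × 100.09 = 0.5514 g
% CaCO3 = 0.5514 / 0.9383 × 100 = 58.76 %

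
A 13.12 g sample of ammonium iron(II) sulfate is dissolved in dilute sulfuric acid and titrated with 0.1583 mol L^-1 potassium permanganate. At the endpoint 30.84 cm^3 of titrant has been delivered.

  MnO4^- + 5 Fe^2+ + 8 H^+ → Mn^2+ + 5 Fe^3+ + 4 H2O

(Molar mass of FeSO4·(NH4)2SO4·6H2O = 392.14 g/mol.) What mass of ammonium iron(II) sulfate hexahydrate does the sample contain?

9.572 g

n(KMnO4) = 0.03084 L × 0.1583 mol/L = 4.882 × 10^-3 mol
From the 5:1 ratio, n(FeSO4·(NH4)2SO4·6H2O) = 5/1 × 4.882 × 10^-3 = 0.02441 mol
mass of FeSO4·(NH4)2SO4·6H2O = 0.02441 × 392.14 g/mol = 9.572 g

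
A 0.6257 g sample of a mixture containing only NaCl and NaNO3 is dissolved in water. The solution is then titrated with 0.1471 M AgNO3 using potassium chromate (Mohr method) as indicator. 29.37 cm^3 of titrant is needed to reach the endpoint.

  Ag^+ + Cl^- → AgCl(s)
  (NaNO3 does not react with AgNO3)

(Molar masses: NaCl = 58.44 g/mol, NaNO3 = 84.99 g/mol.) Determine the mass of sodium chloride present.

0.2525 g

n(AgNO3) = 0.02937 × 0.1471 = 4.320 × 10^-3 mol
Let x = n(NaCl), y = n(NaNO3).
Titrant: 1x = 4.320 × 10^-3;  mass: 58.44x + 84.99y = 0.6257
Solving, x = 4.320 × 10^-3 mol, y = 4.391 × 10^-3 mol
mass of NaCl = 4.320 × 10^-3 × 58.44 = 0.2525 g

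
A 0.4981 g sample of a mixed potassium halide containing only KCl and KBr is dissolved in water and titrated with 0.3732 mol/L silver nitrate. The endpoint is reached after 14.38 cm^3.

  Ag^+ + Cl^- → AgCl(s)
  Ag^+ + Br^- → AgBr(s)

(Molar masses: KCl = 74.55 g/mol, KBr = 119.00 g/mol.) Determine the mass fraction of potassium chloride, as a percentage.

47.32 %

n(AgNO3) = 0.01438 × 0.3732 = 5.367 × 10^-3 mol
Let x = n(KCl), y = n(KBr).
Titrant: 1x + 1y = 5.367 × 10^-3;  mass: 74.55x + 119.00y = 0.4981
Solving, x = 3.161 × 10^-3 mol, y = 2.205 × 10^-3 mol
mass of KCl = 3.161 × 10^-3 × 74.55 = 0.2357 g
% KCl = 0.2357 / 0.4981 × 100 = 47.32 %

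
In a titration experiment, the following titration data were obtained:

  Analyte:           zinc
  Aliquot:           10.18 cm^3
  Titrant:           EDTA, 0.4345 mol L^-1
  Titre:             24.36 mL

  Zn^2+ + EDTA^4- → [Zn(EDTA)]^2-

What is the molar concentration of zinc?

n(EDTA) = 0.02436 L × 0.4345 mol/L = 0.01058 mol
n(Zn2+) = 0.01058 mol (1:1 mole ratio)
[Zn2+] = 0.01058 mol / 0.01018 L = 1.040 mol/L

1.040 mol/L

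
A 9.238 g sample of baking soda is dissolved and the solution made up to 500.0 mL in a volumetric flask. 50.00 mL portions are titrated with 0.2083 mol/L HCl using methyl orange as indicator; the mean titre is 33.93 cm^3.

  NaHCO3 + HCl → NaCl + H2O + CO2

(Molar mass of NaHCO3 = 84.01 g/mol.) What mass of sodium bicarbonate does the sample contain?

n(HCl) per titration = 0.03393 × 0.2083 = 7.068 × 10^-3 mol
n(NaHCO3) in each aliquot = 7.068 × 10^-3 mol (1:1 ratio)
n(NaHCO3) in the whole flask = 7.068 × 10^-3 × 500.0/50.00 = 0.07068 mol
mass of NaHCO3 = 0.07068 × 84.01 = 5.938 g

5.938 g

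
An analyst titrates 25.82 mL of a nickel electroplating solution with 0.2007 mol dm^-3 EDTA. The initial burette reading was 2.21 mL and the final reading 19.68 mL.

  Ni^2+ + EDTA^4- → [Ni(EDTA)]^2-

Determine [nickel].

0.1358 mol/L

n(EDTA) = 0.01747 L × 0.2007 mol/L = 3.506 × 10^-3 mol
n(Ni2+) = 3.506 × 10^-3 mol (1:1 mole ratio)
[Ni2+] = 3.506 × 10^-3 mol / 0.02582 L = 0.1358 mol/L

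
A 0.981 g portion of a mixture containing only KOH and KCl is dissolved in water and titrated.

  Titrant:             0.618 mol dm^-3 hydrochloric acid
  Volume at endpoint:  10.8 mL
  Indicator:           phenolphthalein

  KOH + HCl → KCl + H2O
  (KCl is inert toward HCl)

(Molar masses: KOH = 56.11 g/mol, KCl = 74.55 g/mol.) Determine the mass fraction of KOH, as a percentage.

38.2 %

n(HCl) = 0.0108 × 0.618 = 6.67 × 10^-3 mol
Let x = n(KOH), y = n(KCl).
Titrant: 1x = 6.67 × 10^-3;  mass: 56.11x + 74.55y = 0.981
Solving, x = 6.67 × 10^-3 mol, y = 8.14 × 10^-3 mol
mass of KOH = 6.67 × 10^-3 × 56.11 = 0.375 g
% KOH = 0.375 / 0.981 × 100 = 38.2 %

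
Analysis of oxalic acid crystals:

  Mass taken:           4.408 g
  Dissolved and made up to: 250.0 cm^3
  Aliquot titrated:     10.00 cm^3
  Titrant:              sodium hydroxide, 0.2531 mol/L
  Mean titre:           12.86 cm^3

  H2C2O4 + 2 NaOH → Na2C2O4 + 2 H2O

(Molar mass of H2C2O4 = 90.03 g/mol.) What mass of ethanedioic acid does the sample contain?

3.663 g

n(NaOH) per titration = 0.01286 × 0.2531 = 3.255 × 10^-3 mol
From the 1:2 ratio, n(H2C2O4) in each aliquot = 1/2 × 3.255 × 10^-3 = 1.627 × 10^-3 mol
n(H2C2O4) in the whole flask = 1.627 × 10^-3 × 250.0/10.00 = 0.04069 mol
mass of H2C2O4 = 0.04069 × 90.03 = 3.663 g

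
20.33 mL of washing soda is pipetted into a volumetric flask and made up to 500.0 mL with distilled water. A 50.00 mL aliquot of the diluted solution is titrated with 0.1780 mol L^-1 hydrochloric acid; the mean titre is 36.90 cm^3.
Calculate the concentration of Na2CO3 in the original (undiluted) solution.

Na2CO3 + 2 HCl → 2 NaCl + H2O + CO2
n(HCl) = 0.03690 × 0.1780 = 6.568 × 10^-3 mol
From the 1:2 ratio, n(Na2CO3) in the aliquot = 1/2 × 6.568 × 10^-3 = 3.284 × 10^-3 mol
[Na2CO3]_dilute = 3.284 × 10^-3 / 0.05000 = 0.06568 mol/L
Dilution factor = 500.0 / 20.33 = 24.59
[Na2CO3]_stock = 0.06568 × 24.59 = 1.615 mol/L

1.615 mol/L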